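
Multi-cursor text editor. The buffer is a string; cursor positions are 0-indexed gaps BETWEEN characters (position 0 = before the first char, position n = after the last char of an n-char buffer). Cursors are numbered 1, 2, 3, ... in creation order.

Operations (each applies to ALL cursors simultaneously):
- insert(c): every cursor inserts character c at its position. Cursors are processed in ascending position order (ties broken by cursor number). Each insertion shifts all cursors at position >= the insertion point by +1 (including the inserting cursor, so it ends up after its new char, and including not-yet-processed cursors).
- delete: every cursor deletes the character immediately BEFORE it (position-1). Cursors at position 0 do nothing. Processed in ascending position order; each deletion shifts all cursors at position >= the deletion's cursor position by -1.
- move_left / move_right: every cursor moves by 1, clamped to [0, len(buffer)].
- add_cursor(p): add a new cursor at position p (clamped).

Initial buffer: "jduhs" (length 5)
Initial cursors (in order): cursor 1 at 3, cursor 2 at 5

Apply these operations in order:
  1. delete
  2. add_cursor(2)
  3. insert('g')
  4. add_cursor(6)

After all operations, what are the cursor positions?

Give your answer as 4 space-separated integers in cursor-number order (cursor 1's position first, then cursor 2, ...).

Answer: 4 6 4 6

Derivation:
After op 1 (delete): buffer="jdh" (len 3), cursors c1@2 c2@3, authorship ...
After op 2 (add_cursor(2)): buffer="jdh" (len 3), cursors c1@2 c3@2 c2@3, authorship ...
After op 3 (insert('g')): buffer="jdgghg" (len 6), cursors c1@4 c3@4 c2@6, authorship ..13.2
After op 4 (add_cursor(6)): buffer="jdgghg" (len 6), cursors c1@4 c3@4 c2@6 c4@6, authorship ..13.2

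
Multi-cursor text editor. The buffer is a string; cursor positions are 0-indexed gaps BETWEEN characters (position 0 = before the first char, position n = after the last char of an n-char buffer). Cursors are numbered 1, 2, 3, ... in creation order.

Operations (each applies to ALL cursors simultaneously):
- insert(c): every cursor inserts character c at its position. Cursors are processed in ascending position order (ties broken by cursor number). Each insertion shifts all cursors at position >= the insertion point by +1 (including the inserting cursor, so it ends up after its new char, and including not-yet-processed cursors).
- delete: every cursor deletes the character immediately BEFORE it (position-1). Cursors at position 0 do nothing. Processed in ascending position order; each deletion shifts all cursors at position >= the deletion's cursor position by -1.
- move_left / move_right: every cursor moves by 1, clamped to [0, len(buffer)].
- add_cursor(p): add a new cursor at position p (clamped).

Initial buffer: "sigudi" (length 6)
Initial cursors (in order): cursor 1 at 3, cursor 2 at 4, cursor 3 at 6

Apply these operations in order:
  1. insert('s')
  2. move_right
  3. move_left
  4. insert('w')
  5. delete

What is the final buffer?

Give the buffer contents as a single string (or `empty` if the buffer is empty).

Answer: sigsusdis

Derivation:
After op 1 (insert('s')): buffer="sigsusdis" (len 9), cursors c1@4 c2@6 c3@9, authorship ...1.2..3
After op 2 (move_right): buffer="sigsusdis" (len 9), cursors c1@5 c2@7 c3@9, authorship ...1.2..3
After op 3 (move_left): buffer="sigsusdis" (len 9), cursors c1@4 c2@6 c3@8, authorship ...1.2..3
After op 4 (insert('w')): buffer="sigswuswdiws" (len 12), cursors c1@5 c2@8 c3@11, authorship ...11.22..33
After op 5 (delete): buffer="sigsusdis" (len 9), cursors c1@4 c2@6 c3@8, authorship ...1.2..3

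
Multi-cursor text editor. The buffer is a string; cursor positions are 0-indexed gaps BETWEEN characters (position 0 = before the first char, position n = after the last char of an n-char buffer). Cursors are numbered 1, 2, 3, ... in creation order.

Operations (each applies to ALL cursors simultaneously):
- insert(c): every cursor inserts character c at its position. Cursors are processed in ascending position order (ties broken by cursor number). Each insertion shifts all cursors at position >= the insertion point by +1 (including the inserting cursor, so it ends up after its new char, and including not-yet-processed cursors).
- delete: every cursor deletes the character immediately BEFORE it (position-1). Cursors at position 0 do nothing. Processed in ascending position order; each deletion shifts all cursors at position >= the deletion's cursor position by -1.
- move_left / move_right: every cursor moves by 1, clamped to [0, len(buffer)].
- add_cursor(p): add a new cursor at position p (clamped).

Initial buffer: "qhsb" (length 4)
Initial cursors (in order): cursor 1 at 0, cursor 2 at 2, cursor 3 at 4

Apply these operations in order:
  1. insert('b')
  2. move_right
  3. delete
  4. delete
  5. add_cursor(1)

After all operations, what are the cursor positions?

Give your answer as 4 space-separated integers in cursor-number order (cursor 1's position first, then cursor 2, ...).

After op 1 (insert('b')): buffer="bqhbsbb" (len 7), cursors c1@1 c2@4 c3@7, authorship 1..2..3
After op 2 (move_right): buffer="bqhbsbb" (len 7), cursors c1@2 c2@5 c3@7, authorship 1..2..3
After op 3 (delete): buffer="bhbb" (len 4), cursors c1@1 c2@3 c3@4, authorship 1.2.
After op 4 (delete): buffer="h" (len 1), cursors c1@0 c2@1 c3@1, authorship .
After op 5 (add_cursor(1)): buffer="h" (len 1), cursors c1@0 c2@1 c3@1 c4@1, authorship .

Answer: 0 1 1 1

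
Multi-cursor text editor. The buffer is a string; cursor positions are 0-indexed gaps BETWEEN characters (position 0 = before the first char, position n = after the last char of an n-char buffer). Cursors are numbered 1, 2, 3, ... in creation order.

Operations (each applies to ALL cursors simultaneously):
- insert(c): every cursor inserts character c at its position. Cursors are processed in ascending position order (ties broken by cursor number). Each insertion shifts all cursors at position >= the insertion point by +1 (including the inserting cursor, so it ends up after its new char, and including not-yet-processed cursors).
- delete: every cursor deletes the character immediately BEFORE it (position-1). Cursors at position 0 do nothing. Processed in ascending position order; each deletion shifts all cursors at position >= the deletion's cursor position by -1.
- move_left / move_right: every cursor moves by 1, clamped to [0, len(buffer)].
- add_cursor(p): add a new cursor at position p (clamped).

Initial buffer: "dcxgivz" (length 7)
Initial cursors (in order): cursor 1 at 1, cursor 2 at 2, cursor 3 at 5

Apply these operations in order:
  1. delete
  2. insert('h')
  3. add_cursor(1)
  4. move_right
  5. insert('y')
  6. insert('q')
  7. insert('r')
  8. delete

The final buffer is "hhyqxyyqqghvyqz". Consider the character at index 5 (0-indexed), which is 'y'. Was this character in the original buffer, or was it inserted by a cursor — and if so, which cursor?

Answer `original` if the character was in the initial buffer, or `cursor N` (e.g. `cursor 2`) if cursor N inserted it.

Answer: cursor 1

Derivation:
After op 1 (delete): buffer="xgvz" (len 4), cursors c1@0 c2@0 c3@2, authorship ....
After op 2 (insert('h')): buffer="hhxghvz" (len 7), cursors c1@2 c2@2 c3@5, authorship 12..3..
After op 3 (add_cursor(1)): buffer="hhxghvz" (len 7), cursors c4@1 c1@2 c2@2 c3@5, authorship 12..3..
After op 4 (move_right): buffer="hhxghvz" (len 7), cursors c4@2 c1@3 c2@3 c3@6, authorship 12..3..
After op 5 (insert('y')): buffer="hhyxyyghvyz" (len 11), cursors c4@3 c1@6 c2@6 c3@10, authorship 124.12.3.3.
After op 6 (insert('q')): buffer="hhyqxyyqqghvyqz" (len 15), cursors c4@4 c1@9 c2@9 c3@14, authorship 1244.1212.3.33.
After op 7 (insert('r')): buffer="hhyqrxyyqqrrghvyqrz" (len 19), cursors c4@5 c1@12 c2@12 c3@18, authorship 12444.121212.3.333.
After op 8 (delete): buffer="hhyqxyyqqghvyqz" (len 15), cursors c4@4 c1@9 c2@9 c3@14, authorship 1244.1212.3.33.
Authorship (.=original, N=cursor N): 1 2 4 4 . 1 2 1 2 . 3 . 3 3 .
Index 5: author = 1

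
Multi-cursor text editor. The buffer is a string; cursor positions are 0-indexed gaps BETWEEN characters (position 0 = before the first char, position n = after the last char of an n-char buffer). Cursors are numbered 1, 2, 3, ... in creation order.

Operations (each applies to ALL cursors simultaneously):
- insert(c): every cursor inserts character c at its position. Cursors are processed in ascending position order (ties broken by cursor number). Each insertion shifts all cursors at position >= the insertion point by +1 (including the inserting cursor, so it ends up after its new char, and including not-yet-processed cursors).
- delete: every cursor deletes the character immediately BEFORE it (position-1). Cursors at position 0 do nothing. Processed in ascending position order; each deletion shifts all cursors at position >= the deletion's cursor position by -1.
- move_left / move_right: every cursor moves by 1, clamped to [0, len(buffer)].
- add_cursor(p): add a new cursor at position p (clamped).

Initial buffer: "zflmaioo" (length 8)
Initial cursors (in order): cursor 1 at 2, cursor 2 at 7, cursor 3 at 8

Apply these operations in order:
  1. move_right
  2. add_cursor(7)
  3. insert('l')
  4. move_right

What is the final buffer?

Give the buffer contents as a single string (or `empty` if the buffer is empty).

After op 1 (move_right): buffer="zflmaioo" (len 8), cursors c1@3 c2@8 c3@8, authorship ........
After op 2 (add_cursor(7)): buffer="zflmaioo" (len 8), cursors c1@3 c4@7 c2@8 c3@8, authorship ........
After op 3 (insert('l')): buffer="zfllmaiololl" (len 12), cursors c1@4 c4@9 c2@12 c3@12, authorship ...1....4.23
After op 4 (move_right): buffer="zfllmaiololl" (len 12), cursors c1@5 c4@10 c2@12 c3@12, authorship ...1....4.23

Answer: zfllmaiololl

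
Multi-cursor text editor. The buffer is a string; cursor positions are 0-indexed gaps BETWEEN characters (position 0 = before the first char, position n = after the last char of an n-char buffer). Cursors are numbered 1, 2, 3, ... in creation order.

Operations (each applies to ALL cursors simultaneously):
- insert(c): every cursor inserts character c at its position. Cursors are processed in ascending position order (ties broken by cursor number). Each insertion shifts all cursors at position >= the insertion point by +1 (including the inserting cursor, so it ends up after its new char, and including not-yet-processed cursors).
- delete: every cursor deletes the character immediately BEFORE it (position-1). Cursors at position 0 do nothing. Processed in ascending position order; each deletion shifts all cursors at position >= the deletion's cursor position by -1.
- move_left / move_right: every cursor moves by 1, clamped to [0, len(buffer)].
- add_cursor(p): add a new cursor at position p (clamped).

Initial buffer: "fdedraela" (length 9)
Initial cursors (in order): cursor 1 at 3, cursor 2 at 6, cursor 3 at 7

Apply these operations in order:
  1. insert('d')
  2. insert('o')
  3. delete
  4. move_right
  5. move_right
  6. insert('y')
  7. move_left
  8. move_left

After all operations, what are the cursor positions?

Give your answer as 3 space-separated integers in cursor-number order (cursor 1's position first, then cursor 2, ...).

Answer: 5 10 13

Derivation:
After op 1 (insert('d')): buffer="fdeddradedla" (len 12), cursors c1@4 c2@8 c3@10, authorship ...1...2.3..
After op 2 (insert('o')): buffer="fdedodradoedola" (len 15), cursors c1@5 c2@10 c3@13, authorship ...11...22.33..
After op 3 (delete): buffer="fdeddradedla" (len 12), cursors c1@4 c2@8 c3@10, authorship ...1...2.3..
After op 4 (move_right): buffer="fdeddradedla" (len 12), cursors c1@5 c2@9 c3@11, authorship ...1...2.3..
After op 5 (move_right): buffer="fdeddradedla" (len 12), cursors c1@6 c2@10 c3@12, authorship ...1...2.3..
After op 6 (insert('y')): buffer="fdeddryadedylay" (len 15), cursors c1@7 c2@12 c3@15, authorship ...1..1.2.32..3
After op 7 (move_left): buffer="fdeddryadedylay" (len 15), cursors c1@6 c2@11 c3@14, authorship ...1..1.2.32..3
After op 8 (move_left): buffer="fdeddryadedylay" (len 15), cursors c1@5 c2@10 c3@13, authorship ...1..1.2.32..3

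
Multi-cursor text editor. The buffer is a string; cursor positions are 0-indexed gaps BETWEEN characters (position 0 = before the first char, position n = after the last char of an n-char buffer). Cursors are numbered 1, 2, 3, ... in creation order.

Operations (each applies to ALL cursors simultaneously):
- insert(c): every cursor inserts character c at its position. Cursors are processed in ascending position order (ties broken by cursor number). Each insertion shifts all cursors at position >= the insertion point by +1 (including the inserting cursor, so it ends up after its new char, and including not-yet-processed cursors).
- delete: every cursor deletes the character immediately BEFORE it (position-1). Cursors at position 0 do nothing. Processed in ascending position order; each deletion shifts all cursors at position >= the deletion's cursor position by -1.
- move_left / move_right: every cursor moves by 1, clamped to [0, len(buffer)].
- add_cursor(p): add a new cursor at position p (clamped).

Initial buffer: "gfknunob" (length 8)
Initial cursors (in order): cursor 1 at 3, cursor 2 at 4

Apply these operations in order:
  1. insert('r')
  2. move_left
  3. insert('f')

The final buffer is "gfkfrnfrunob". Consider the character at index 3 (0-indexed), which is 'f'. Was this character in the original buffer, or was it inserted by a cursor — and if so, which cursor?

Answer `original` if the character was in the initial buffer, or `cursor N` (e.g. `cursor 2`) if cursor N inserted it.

Answer: cursor 1

Derivation:
After op 1 (insert('r')): buffer="gfkrnrunob" (len 10), cursors c1@4 c2@6, authorship ...1.2....
After op 2 (move_left): buffer="gfkrnrunob" (len 10), cursors c1@3 c2@5, authorship ...1.2....
After op 3 (insert('f')): buffer="gfkfrnfrunob" (len 12), cursors c1@4 c2@7, authorship ...11.22....
Authorship (.=original, N=cursor N): . . . 1 1 . 2 2 . . . .
Index 3: author = 1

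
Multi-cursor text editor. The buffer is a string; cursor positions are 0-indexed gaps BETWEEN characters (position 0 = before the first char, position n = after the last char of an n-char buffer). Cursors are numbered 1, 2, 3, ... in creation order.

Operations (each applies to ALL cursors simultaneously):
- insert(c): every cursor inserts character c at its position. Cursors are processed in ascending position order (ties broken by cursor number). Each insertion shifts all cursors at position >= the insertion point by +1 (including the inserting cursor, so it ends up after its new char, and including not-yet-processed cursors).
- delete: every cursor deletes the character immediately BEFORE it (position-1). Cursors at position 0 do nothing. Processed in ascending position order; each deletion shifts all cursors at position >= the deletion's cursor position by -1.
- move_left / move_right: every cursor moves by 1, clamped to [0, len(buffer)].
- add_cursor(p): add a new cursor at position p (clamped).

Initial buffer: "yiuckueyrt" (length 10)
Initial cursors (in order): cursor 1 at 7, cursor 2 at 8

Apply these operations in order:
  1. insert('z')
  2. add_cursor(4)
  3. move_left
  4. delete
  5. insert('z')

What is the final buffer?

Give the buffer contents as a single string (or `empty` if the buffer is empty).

After op 1 (insert('z')): buffer="yiuckuezyzrt" (len 12), cursors c1@8 c2@10, authorship .......1.2..
After op 2 (add_cursor(4)): buffer="yiuckuezyzrt" (len 12), cursors c3@4 c1@8 c2@10, authorship .......1.2..
After op 3 (move_left): buffer="yiuckuezyzrt" (len 12), cursors c3@3 c1@7 c2@9, authorship .......1.2..
After op 4 (delete): buffer="yickuzzrt" (len 9), cursors c3@2 c1@5 c2@6, authorship .....12..
After op 5 (insert('z')): buffer="yizckuzzzzrt" (len 12), cursors c3@3 c1@7 c2@9, authorship ..3...1122..

Answer: yizckuzzzzrt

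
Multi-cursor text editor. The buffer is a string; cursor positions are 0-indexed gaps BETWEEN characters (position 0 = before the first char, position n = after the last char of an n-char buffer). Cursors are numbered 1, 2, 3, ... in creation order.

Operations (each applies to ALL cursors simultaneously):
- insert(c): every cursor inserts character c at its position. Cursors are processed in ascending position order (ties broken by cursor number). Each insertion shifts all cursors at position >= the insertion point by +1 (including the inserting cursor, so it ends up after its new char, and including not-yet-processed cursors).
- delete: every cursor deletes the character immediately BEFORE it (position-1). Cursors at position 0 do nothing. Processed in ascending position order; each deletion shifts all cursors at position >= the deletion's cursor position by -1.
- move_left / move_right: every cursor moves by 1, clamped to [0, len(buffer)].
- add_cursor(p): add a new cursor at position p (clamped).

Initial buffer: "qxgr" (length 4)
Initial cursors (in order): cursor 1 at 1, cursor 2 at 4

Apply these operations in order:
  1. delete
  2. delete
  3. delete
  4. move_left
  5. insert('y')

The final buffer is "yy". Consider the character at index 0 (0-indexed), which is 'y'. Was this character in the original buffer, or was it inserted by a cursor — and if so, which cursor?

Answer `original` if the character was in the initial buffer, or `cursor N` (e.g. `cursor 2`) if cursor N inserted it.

After op 1 (delete): buffer="xg" (len 2), cursors c1@0 c2@2, authorship ..
After op 2 (delete): buffer="x" (len 1), cursors c1@0 c2@1, authorship .
After op 3 (delete): buffer="" (len 0), cursors c1@0 c2@0, authorship 
After op 4 (move_left): buffer="" (len 0), cursors c1@0 c2@0, authorship 
After op 5 (insert('y')): buffer="yy" (len 2), cursors c1@2 c2@2, authorship 12
Authorship (.=original, N=cursor N): 1 2
Index 0: author = 1

Answer: cursor 1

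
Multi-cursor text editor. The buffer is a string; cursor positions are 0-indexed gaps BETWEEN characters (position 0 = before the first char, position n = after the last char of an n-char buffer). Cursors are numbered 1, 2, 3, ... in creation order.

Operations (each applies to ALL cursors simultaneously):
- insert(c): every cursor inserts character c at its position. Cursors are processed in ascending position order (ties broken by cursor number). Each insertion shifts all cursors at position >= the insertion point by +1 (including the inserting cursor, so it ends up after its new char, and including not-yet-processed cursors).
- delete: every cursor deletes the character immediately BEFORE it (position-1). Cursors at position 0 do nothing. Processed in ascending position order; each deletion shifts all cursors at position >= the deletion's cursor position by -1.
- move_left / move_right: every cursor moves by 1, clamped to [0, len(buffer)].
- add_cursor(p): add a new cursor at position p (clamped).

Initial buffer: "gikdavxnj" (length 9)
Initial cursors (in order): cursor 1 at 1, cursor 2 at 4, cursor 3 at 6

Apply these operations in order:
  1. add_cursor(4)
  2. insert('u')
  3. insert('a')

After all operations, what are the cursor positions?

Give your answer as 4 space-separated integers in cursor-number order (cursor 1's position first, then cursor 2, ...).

After op 1 (add_cursor(4)): buffer="gikdavxnj" (len 9), cursors c1@1 c2@4 c4@4 c3@6, authorship .........
After op 2 (insert('u')): buffer="guikduuavuxnj" (len 13), cursors c1@2 c2@7 c4@7 c3@10, authorship .1...24..3...
After op 3 (insert('a')): buffer="guaikduuaaavuaxnj" (len 17), cursors c1@3 c2@10 c4@10 c3@14, authorship .11...2424..33...

Answer: 3 10 14 10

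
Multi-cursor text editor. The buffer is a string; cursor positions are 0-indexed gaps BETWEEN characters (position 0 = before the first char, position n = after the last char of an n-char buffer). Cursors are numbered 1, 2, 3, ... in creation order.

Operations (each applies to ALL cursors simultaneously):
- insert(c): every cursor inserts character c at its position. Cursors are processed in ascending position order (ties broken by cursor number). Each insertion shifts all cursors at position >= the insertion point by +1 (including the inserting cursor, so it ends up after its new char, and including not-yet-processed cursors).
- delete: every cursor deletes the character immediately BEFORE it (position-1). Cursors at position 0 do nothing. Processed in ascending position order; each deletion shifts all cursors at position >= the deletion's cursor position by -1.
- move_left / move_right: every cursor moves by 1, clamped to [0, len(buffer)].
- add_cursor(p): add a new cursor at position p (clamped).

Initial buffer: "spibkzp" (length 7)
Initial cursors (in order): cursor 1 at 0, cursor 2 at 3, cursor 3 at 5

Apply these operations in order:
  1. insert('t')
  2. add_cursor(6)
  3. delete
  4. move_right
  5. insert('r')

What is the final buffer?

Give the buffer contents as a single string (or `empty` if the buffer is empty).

After op 1 (insert('t')): buffer="tspitbktzp" (len 10), cursors c1@1 c2@5 c3@8, authorship 1...2..3..
After op 2 (add_cursor(6)): buffer="tspitbktzp" (len 10), cursors c1@1 c2@5 c4@6 c3@8, authorship 1...2..3..
After op 3 (delete): buffer="spikzp" (len 6), cursors c1@0 c2@3 c4@3 c3@4, authorship ......
After op 4 (move_right): buffer="spikzp" (len 6), cursors c1@1 c2@4 c4@4 c3@5, authorship ......
After op 5 (insert('r')): buffer="srpikrrzrp" (len 10), cursors c1@2 c2@7 c4@7 c3@9, authorship .1...24.3.

Answer: srpikrrzrp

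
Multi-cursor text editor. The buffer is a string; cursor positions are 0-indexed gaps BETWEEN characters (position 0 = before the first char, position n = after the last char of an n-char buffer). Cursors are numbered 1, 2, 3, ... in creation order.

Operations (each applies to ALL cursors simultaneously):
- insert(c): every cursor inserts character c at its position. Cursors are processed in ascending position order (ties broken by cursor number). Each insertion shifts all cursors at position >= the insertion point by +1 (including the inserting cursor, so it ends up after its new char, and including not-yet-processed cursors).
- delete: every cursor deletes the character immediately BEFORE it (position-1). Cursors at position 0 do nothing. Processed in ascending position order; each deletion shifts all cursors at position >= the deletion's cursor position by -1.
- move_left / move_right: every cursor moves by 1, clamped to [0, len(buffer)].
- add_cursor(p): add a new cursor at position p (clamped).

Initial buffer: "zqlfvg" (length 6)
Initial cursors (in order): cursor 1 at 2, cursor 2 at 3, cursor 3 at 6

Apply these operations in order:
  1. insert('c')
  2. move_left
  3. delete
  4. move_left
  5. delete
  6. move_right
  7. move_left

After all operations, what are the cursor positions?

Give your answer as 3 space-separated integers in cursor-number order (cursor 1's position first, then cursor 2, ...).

After op 1 (insert('c')): buffer="zqclcfvgc" (len 9), cursors c1@3 c2@5 c3@9, authorship ..1.2...3
After op 2 (move_left): buffer="zqclcfvgc" (len 9), cursors c1@2 c2@4 c3@8, authorship ..1.2...3
After op 3 (delete): buffer="zccfvc" (len 6), cursors c1@1 c2@2 c3@5, authorship .12..3
After op 4 (move_left): buffer="zccfvc" (len 6), cursors c1@0 c2@1 c3@4, authorship .12..3
After op 5 (delete): buffer="ccvc" (len 4), cursors c1@0 c2@0 c3@2, authorship 12.3
After op 6 (move_right): buffer="ccvc" (len 4), cursors c1@1 c2@1 c3@3, authorship 12.3
After op 7 (move_left): buffer="ccvc" (len 4), cursors c1@0 c2@0 c3@2, authorship 12.3

Answer: 0 0 2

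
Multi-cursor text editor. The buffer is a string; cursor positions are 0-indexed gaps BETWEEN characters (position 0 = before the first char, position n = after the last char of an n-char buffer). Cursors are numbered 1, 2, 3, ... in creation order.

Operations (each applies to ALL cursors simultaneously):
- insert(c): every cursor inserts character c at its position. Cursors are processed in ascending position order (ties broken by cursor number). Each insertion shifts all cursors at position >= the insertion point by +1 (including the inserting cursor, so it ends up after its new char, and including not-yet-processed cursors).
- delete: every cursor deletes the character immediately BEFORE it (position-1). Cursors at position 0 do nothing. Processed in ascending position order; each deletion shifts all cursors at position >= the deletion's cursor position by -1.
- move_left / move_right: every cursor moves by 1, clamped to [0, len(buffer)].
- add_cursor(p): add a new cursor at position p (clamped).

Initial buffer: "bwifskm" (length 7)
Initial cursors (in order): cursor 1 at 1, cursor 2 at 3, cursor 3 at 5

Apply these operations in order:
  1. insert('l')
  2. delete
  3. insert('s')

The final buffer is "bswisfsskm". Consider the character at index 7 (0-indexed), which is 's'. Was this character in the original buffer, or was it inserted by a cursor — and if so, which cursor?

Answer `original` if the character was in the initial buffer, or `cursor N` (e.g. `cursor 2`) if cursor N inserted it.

After op 1 (insert('l')): buffer="blwilfslkm" (len 10), cursors c1@2 c2@5 c3@8, authorship .1..2..3..
After op 2 (delete): buffer="bwifskm" (len 7), cursors c1@1 c2@3 c3@5, authorship .......
After op 3 (insert('s')): buffer="bswisfsskm" (len 10), cursors c1@2 c2@5 c3@8, authorship .1..2..3..
Authorship (.=original, N=cursor N): . 1 . . 2 . . 3 . .
Index 7: author = 3

Answer: cursor 3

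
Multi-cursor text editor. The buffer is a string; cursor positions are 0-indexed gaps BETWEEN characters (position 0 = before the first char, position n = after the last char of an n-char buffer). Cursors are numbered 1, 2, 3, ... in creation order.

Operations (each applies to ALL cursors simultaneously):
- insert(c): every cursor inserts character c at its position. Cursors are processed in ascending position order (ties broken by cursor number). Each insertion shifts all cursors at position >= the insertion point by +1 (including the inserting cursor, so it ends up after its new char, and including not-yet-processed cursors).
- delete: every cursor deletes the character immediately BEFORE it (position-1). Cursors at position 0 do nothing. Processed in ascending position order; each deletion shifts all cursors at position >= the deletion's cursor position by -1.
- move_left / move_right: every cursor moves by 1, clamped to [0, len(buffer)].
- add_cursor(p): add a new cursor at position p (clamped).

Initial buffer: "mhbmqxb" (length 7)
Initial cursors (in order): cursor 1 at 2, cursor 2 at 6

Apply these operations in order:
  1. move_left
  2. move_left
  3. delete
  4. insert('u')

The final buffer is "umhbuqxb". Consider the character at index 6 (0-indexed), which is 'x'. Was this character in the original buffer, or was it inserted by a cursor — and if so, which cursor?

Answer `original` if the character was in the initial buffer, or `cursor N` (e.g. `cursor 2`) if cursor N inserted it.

After op 1 (move_left): buffer="mhbmqxb" (len 7), cursors c1@1 c2@5, authorship .......
After op 2 (move_left): buffer="mhbmqxb" (len 7), cursors c1@0 c2@4, authorship .......
After op 3 (delete): buffer="mhbqxb" (len 6), cursors c1@0 c2@3, authorship ......
After op 4 (insert('u')): buffer="umhbuqxb" (len 8), cursors c1@1 c2@5, authorship 1...2...
Authorship (.=original, N=cursor N): 1 . . . 2 . . .
Index 6: author = original

Answer: original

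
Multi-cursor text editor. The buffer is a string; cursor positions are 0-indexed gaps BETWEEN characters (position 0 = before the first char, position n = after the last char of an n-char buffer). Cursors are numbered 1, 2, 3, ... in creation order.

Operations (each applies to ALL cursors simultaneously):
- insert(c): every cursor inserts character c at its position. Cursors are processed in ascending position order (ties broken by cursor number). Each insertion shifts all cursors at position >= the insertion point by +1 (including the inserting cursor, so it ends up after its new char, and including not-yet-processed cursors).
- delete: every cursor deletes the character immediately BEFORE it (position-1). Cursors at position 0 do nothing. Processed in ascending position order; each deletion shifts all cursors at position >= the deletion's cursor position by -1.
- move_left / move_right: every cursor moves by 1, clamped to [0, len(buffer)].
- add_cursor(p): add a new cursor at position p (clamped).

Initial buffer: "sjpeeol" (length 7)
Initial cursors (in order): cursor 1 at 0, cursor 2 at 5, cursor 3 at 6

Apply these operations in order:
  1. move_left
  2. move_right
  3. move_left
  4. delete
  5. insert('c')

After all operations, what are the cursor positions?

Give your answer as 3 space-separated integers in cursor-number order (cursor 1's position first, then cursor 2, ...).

After op 1 (move_left): buffer="sjpeeol" (len 7), cursors c1@0 c2@4 c3@5, authorship .......
After op 2 (move_right): buffer="sjpeeol" (len 7), cursors c1@1 c2@5 c3@6, authorship .......
After op 3 (move_left): buffer="sjpeeol" (len 7), cursors c1@0 c2@4 c3@5, authorship .......
After op 4 (delete): buffer="sjpol" (len 5), cursors c1@0 c2@3 c3@3, authorship .....
After op 5 (insert('c')): buffer="csjpccol" (len 8), cursors c1@1 c2@6 c3@6, authorship 1...23..

Answer: 1 6 6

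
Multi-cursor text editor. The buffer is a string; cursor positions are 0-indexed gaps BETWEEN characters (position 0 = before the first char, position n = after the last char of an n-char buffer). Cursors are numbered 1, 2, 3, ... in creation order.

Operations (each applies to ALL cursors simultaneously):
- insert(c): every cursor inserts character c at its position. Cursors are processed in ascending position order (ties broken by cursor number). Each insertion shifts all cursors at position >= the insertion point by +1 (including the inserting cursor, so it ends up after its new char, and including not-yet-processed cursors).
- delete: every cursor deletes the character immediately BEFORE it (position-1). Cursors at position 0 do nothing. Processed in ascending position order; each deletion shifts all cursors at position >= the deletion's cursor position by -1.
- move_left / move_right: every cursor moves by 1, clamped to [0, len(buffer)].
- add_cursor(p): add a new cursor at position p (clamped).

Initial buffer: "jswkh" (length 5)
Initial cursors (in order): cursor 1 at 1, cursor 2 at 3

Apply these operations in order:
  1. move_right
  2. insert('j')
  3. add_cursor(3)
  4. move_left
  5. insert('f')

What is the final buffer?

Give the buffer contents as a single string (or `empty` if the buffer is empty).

After op 1 (move_right): buffer="jswkh" (len 5), cursors c1@2 c2@4, authorship .....
After op 2 (insert('j')): buffer="jsjwkjh" (len 7), cursors c1@3 c2@6, authorship ..1..2.
After op 3 (add_cursor(3)): buffer="jsjwkjh" (len 7), cursors c1@3 c3@3 c2@6, authorship ..1..2.
After op 4 (move_left): buffer="jsjwkjh" (len 7), cursors c1@2 c3@2 c2@5, authorship ..1..2.
After op 5 (insert('f')): buffer="jsffjwkfjh" (len 10), cursors c1@4 c3@4 c2@8, authorship ..131..22.

Answer: jsffjwkfjh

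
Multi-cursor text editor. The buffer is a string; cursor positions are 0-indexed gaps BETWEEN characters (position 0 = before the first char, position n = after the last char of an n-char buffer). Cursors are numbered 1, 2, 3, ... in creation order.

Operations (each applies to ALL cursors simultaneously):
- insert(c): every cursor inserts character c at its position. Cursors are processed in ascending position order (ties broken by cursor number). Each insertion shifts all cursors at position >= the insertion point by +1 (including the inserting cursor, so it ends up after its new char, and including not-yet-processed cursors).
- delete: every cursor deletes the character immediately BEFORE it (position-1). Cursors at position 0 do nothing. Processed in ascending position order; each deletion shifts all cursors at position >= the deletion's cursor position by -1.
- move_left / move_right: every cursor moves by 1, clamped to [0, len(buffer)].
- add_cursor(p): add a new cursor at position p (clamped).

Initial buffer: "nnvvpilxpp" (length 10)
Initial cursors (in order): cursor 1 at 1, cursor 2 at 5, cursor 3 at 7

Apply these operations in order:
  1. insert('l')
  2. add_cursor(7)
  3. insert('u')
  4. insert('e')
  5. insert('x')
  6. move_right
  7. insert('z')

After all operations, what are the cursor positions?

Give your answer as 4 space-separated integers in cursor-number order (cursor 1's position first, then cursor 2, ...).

After op 1 (insert('l')): buffer="nlnvvplillxpp" (len 13), cursors c1@2 c2@7 c3@10, authorship .1....2..3...
After op 2 (add_cursor(7)): buffer="nlnvvplillxpp" (len 13), cursors c1@2 c2@7 c4@7 c3@10, authorship .1....2..3...
After op 3 (insert('u')): buffer="nlunvvpluuilluxpp" (len 17), cursors c1@3 c2@10 c4@10 c3@14, authorship .11....224..33...
After op 4 (insert('e')): buffer="nluenvvpluueeilluexpp" (len 21), cursors c1@4 c2@13 c4@13 c3@18, authorship .111....22424..333...
After op 5 (insert('x')): buffer="nluexnvvpluueexxilluexxpp" (len 25), cursors c1@5 c2@16 c4@16 c3@22, authorship .1111....2242424..3333...
After op 6 (move_right): buffer="nluexnvvpluueexxilluexxpp" (len 25), cursors c1@6 c2@17 c4@17 c3@23, authorship .1111....2242424..3333...
After op 7 (insert('z')): buffer="nluexnzvvpluueexxizzlluexxzpp" (len 29), cursors c1@7 c2@20 c4@20 c3@27, authorship .1111.1...2242424.24.3333.3..

Answer: 7 20 27 20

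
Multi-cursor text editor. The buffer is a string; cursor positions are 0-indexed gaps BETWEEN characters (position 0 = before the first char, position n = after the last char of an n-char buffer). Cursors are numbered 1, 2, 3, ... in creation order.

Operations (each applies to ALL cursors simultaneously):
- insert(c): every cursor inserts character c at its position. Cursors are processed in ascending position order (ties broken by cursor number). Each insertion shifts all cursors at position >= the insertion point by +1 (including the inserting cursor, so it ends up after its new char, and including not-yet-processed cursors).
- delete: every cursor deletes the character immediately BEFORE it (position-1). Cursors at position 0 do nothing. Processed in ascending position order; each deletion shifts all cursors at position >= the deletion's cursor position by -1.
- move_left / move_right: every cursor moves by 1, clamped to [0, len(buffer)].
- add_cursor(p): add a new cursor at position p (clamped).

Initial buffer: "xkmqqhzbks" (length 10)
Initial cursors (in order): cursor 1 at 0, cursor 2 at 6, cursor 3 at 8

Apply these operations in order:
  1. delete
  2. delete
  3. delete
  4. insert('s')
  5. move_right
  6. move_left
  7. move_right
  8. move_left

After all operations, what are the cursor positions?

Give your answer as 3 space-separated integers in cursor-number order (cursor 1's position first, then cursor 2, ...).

After op 1 (delete): buffer="xkmqqzks" (len 8), cursors c1@0 c2@5 c3@6, authorship ........
After op 2 (delete): buffer="xkmqks" (len 6), cursors c1@0 c2@4 c3@4, authorship ......
After op 3 (delete): buffer="xkks" (len 4), cursors c1@0 c2@2 c3@2, authorship ....
After op 4 (insert('s')): buffer="sxkssks" (len 7), cursors c1@1 c2@5 c3@5, authorship 1..23..
After op 5 (move_right): buffer="sxkssks" (len 7), cursors c1@2 c2@6 c3@6, authorship 1..23..
After op 6 (move_left): buffer="sxkssks" (len 7), cursors c1@1 c2@5 c3@5, authorship 1..23..
After op 7 (move_right): buffer="sxkssks" (len 7), cursors c1@2 c2@6 c3@6, authorship 1..23..
After op 8 (move_left): buffer="sxkssks" (len 7), cursors c1@1 c2@5 c3@5, authorship 1..23..

Answer: 1 5 5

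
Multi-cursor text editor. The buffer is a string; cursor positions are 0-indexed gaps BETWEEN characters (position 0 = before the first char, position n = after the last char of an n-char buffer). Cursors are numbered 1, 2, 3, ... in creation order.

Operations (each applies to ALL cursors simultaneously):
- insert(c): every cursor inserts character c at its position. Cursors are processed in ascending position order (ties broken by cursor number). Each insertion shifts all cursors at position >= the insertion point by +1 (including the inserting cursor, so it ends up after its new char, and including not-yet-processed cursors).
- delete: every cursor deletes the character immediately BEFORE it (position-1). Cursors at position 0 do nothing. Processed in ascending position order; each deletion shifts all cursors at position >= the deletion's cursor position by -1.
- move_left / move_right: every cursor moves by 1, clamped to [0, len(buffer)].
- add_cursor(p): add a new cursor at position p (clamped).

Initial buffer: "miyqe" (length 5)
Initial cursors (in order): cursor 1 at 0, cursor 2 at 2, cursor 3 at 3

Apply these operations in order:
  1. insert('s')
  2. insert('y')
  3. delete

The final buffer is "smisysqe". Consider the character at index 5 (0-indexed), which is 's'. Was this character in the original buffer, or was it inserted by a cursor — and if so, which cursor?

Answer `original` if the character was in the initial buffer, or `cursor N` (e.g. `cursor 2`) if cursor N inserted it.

Answer: cursor 3

Derivation:
After op 1 (insert('s')): buffer="smisysqe" (len 8), cursors c1@1 c2@4 c3@6, authorship 1..2.3..
After op 2 (insert('y')): buffer="symisyysyqe" (len 11), cursors c1@2 c2@6 c3@9, authorship 11..22.33..
After op 3 (delete): buffer="smisysqe" (len 8), cursors c1@1 c2@4 c3@6, authorship 1..2.3..
Authorship (.=original, N=cursor N): 1 . . 2 . 3 . .
Index 5: author = 3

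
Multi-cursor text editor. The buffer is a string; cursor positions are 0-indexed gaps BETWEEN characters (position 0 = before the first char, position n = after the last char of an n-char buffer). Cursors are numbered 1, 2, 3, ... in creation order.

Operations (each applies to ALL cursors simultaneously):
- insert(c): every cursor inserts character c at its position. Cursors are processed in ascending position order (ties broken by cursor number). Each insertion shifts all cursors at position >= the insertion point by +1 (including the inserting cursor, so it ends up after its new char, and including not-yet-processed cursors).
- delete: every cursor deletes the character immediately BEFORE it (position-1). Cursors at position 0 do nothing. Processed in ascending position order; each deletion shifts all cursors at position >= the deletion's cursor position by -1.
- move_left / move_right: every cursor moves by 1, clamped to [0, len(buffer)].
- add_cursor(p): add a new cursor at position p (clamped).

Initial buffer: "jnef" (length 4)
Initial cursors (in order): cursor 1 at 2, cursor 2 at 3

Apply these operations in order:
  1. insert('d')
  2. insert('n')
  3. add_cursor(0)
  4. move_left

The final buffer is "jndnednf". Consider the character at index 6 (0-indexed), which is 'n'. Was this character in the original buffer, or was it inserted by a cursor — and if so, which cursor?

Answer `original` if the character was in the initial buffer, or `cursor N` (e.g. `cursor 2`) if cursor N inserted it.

After op 1 (insert('d')): buffer="jndedf" (len 6), cursors c1@3 c2@5, authorship ..1.2.
After op 2 (insert('n')): buffer="jndnednf" (len 8), cursors c1@4 c2@7, authorship ..11.22.
After op 3 (add_cursor(0)): buffer="jndnednf" (len 8), cursors c3@0 c1@4 c2@7, authorship ..11.22.
After op 4 (move_left): buffer="jndnednf" (len 8), cursors c3@0 c1@3 c2@6, authorship ..11.22.
Authorship (.=original, N=cursor N): . . 1 1 . 2 2 .
Index 6: author = 2

Answer: cursor 2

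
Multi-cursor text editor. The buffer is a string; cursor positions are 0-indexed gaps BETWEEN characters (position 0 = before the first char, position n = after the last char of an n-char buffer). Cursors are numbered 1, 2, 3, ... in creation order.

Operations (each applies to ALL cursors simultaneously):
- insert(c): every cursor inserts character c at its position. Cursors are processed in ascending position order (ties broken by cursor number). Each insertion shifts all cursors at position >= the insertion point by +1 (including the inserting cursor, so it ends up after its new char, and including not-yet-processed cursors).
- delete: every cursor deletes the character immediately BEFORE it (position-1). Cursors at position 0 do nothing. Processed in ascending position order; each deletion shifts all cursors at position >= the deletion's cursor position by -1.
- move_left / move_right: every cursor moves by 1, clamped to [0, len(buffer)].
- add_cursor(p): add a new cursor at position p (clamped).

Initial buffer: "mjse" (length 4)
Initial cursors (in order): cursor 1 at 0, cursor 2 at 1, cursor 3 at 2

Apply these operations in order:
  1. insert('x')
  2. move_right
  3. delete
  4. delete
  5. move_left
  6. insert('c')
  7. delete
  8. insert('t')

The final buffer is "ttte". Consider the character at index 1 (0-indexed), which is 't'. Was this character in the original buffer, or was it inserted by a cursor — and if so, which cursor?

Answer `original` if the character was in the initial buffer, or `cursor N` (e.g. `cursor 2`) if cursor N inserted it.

After op 1 (insert('x')): buffer="xmxjxse" (len 7), cursors c1@1 c2@3 c3@5, authorship 1.2.3..
After op 2 (move_right): buffer="xmxjxse" (len 7), cursors c1@2 c2@4 c3@6, authorship 1.2.3..
After op 3 (delete): buffer="xxxe" (len 4), cursors c1@1 c2@2 c3@3, authorship 123.
After op 4 (delete): buffer="e" (len 1), cursors c1@0 c2@0 c3@0, authorship .
After op 5 (move_left): buffer="e" (len 1), cursors c1@0 c2@0 c3@0, authorship .
After op 6 (insert('c')): buffer="ccce" (len 4), cursors c1@3 c2@3 c3@3, authorship 123.
After op 7 (delete): buffer="e" (len 1), cursors c1@0 c2@0 c3@0, authorship .
After op 8 (insert('t')): buffer="ttte" (len 4), cursors c1@3 c2@3 c3@3, authorship 123.
Authorship (.=original, N=cursor N): 1 2 3 .
Index 1: author = 2

Answer: cursor 2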